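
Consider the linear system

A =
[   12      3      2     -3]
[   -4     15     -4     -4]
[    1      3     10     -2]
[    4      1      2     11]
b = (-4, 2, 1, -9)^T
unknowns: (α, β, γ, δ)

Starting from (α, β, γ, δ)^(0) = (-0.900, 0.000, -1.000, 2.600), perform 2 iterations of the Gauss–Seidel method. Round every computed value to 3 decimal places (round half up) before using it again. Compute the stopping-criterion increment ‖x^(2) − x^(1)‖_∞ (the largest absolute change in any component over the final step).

Iteration 1:
  α = (-4 - (3)·0.000 - (2)·-1.000 - (-3)·2.600) / (12) = 0.483
  β = (2 - (-4)·0.483 - (-4)·-1.000 - (-4)·2.600) / (15) = 0.689
  γ = (1 - (1)·0.483 - (3)·0.689 - (-2)·2.600) / (10) = 0.365
  δ = (-9 - (4)·0.483 - (1)·0.689 - (2)·0.365) / (11) = -1.123
Iteration 2:
  α = (-4 - (3)·0.689 - (2)·0.365 - (-3)·-1.123) / (12) = -0.847
  β = (2 - (-4)·-0.847 - (-4)·0.365 - (-4)·-1.123) / (15) = -0.295
  γ = (1 - (1)·-0.847 - (3)·-0.295 - (-2)·-1.123) / (10) = 0.049
  δ = (-9 - (4)·-0.847 - (1)·-0.295 - (2)·0.049) / (11) = -0.492
Change: (-1.330, -0.984, -0.316, 0.631) → max |·| = 1.330

1.330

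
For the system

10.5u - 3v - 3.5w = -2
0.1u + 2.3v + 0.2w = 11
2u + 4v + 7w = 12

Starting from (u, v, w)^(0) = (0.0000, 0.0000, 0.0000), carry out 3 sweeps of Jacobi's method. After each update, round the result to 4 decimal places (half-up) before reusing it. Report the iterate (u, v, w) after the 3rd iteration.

(0.8144, 4.7905, -1.4374)

Iteration 1:
  u = (-2 - (-3)·0.0000 - (-3.5)·0.0000) / (10.5) = -0.1905
  v = (11 - (0.1)·0.0000 - (0.2)·0.0000) / (2.3) = 4.7826
  w = (12 - (2)·0.0000 - (4)·0.0000) / (7) = 1.7143
Iteration 2:
  u = (-2 - (-3)·4.7826 - (-3.5)·1.7143) / (10.5) = 1.7474
  v = (11 - (0.1)·-0.1905 - (0.2)·1.7143) / (2.3) = 4.6418
  w = (12 - (2)·-0.1905 - (4)·4.7826) / (7) = -0.9642
Iteration 3:
  u = (-2 - (-3)·4.6418 - (-3.5)·-0.9642) / (10.5) = 0.8144
  v = (11 - (0.1)·1.7474 - (0.2)·-0.9642) / (2.3) = 4.7905
  w = (12 - (2)·1.7474 - (4)·4.6418) / (7) = -1.4374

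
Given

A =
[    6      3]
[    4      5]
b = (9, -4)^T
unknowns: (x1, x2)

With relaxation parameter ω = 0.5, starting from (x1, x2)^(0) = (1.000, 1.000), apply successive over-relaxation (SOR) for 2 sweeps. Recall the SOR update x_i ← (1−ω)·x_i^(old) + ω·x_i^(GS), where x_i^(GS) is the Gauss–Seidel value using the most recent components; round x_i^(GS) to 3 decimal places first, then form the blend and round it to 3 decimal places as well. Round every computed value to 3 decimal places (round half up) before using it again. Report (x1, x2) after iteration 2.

Iteration 1:
  x1: GS value = (9 - (3)·1.000) / (6) = 1.000;  x1 ← (1−ω)·1.000 + ω·1.000 = 1.000
  x2: GS value = (-4 - (4)·1.000) / (5) = -1.600;  x2 ← (1−ω)·1.000 + ω·-1.600 = -0.300
Iteration 2:
  x1: GS value = (9 - (3)·-0.300) / (6) = 1.650;  x1 ← (1−ω)·1.000 + ω·1.650 = 1.325
  x2: GS value = (-4 - (4)·1.325) / (5) = -1.860;  x2 ← (1−ω)·-0.300 + ω·-1.860 = -1.080

(1.325, -1.080)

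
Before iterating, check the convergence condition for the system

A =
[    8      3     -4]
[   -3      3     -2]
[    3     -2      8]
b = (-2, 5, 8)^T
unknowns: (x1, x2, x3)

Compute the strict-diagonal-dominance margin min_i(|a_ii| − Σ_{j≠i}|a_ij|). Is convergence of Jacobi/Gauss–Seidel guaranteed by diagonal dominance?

-2

row 1: |8| − (3+4) = 1
row 2: |3| − (3+2) = -2
row 3: |8| − (3+2) = 3
minimum over rows = -2 → not strictly diagonally dominant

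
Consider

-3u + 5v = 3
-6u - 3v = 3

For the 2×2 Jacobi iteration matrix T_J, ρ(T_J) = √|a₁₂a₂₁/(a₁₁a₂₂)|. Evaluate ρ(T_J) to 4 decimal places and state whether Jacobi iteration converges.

a₁₂a₂₁/(a₁₁a₂₂) = (5)·(-6) / ((-3)·(-3)) = -3.333333
ρ = √|-3.333333| = √3.333333 = 1.8257
ρ > 1, so Jacobi diverges

1.8257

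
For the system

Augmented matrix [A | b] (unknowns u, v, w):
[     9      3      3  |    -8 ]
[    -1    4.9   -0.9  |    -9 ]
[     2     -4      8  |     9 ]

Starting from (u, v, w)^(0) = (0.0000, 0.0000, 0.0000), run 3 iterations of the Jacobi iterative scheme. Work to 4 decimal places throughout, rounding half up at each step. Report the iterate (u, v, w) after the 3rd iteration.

(-0.4280, -1.8910, 0.3822)

Iteration 1:
  u = (-8 - (3)·0.0000 - (3)·0.0000) / (9) = -0.8889
  v = (-9 - (-1)·0.0000 - (-0.9)·0.0000) / (4.9) = -1.8367
  w = (9 - (2)·0.0000 - (-4)·0.0000) / (8) = 1.1250
Iteration 2:
  u = (-8 - (3)·-1.8367 - (3)·1.1250) / (9) = -0.6517
  v = (-9 - (-1)·-0.8889 - (-0.9)·1.1250) / (4.9) = -1.8115
  w = (9 - (2)·-0.8889 - (-4)·-1.8367) / (8) = 0.4289
Iteration 3:
  u = (-8 - (3)·-1.8115 - (3)·0.4289) / (9) = -0.4280
  v = (-9 - (-1)·-0.6517 - (-0.9)·0.4289) / (4.9) = -1.8910
  w = (9 - (2)·-0.6517 - (-4)·-1.8115) / (8) = 0.3822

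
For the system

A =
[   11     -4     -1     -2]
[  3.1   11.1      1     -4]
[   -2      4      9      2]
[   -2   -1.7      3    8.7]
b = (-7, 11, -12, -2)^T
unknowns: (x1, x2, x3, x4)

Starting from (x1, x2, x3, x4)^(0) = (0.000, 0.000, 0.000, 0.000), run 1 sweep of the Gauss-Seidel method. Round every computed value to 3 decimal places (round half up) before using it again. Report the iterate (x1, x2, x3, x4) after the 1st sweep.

(-0.636, 1.169, -1.994, 0.540)

Iteration 1:
  x1 = (-7 - (-4)·0.000 - (-1)·0.000 - (-2)·0.000) / (11) = -0.636
  x2 = (11 - (3.1)·-0.636 - (1)·0.000 - (-4)·0.000) / (11.1) = 1.169
  x3 = (-12 - (-2)·-0.636 - (4)·1.169 - (2)·0.000) / (9) = -1.994
  x4 = (-2 - (-2)·-0.636 - (-1.7)·1.169 - (3)·-1.994) / (8.7) = 0.540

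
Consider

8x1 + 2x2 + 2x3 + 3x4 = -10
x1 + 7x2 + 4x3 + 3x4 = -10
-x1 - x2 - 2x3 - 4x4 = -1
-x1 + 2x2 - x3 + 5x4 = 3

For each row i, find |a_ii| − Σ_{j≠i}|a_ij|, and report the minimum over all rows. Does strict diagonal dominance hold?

-4

row 1: |8| − (2+2+3) = 1
row 2: |7| − (1+4+3) = -1
row 3: |-2| − (1+1+4) = -4
row 4: |5| − (1+2+1) = 1
minimum over rows = -4 → not strictly diagonally dominant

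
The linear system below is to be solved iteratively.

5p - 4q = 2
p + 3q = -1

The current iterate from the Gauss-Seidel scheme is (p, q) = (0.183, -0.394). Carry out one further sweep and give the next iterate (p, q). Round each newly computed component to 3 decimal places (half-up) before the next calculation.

(0.085, -0.362)

One sweep:
  p = (2 - (-4)·-0.394) / (5) = 0.085
  q = (-1 - (1)·0.085) / (3) = -0.362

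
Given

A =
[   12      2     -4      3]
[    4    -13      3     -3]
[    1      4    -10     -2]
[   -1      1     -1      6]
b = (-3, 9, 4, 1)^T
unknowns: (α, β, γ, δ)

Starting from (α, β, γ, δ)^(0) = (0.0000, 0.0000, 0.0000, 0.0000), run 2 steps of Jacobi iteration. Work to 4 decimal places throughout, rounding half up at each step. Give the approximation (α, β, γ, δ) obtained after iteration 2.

Iteration 1:
  α = (-3 - (2)·0.0000 - (-4)·0.0000 - (3)·0.0000) / (12) = -0.2500
  β = (9 - (4)·0.0000 - (3)·0.0000 - (-3)·0.0000) / (-13) = -0.6923
  γ = (4 - (1)·0.0000 - (4)·0.0000 - (-2)·0.0000) / (-10) = -0.4000
  δ = (1 - (-1)·0.0000 - (1)·0.0000 - (-1)·0.0000) / (6) = 0.1667
Iteration 2:
  α = (-3 - (2)·-0.6923 - (-4)·-0.4000 - (3)·0.1667) / (12) = -0.3096
  β = (9 - (4)·-0.2500 - (3)·-0.4000 - (-3)·0.1667) / (-13) = -0.9000
  γ = (4 - (1)·-0.2500 - (4)·-0.6923 - (-2)·0.1667) / (-10) = -0.7353
  δ = (1 - (-1)·-0.2500 - (1)·-0.6923 - (-1)·-0.4000) / (6) = 0.1737

(-0.3096, -0.9000, -0.7353, 0.1737)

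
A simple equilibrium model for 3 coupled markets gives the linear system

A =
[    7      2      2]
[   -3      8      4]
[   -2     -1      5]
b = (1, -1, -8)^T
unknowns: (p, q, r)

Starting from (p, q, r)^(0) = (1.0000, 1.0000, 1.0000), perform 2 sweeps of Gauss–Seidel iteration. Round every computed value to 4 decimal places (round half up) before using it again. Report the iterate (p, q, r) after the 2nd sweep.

(0.9184, 1.1837, -0.9959)

Iteration 1:
  p = (1 - (2)·1.0000 - (2)·1.0000) / (7) = -0.4286
  q = (-1 - (-3)·-0.4286 - (4)·1.0000) / (8) = -0.7857
  r = (-8 - (-2)·-0.4286 - (-1)·-0.7857) / (5) = -1.9286
Iteration 2:
  p = (1 - (2)·-0.7857 - (2)·-1.9286) / (7) = 0.9184
  q = (-1 - (-3)·0.9184 - (4)·-1.9286) / (8) = 1.1837
  r = (-8 - (-2)·0.9184 - (-1)·1.1837) / (5) = -0.9959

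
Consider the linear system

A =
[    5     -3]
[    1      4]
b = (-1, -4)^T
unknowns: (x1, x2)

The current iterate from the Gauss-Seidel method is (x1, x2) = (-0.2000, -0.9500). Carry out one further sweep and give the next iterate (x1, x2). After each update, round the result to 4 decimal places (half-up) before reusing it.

(-0.7700, -0.8075)

One sweep:
  x1 = (-1 - (-3)·-0.9500) / (5) = -0.7700
  x2 = (-4 - (1)·-0.7700) / (4) = -0.8075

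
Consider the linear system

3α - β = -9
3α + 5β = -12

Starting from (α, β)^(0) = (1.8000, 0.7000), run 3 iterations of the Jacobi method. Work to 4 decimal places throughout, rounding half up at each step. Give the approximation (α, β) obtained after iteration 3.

(-3.2467, 0.0960)

Iteration 1:
  α = (-9 - (-1)·0.7000) / (3) = -2.7667
  β = (-12 - (3)·1.8000) / (5) = -3.4800
Iteration 2:
  α = (-9 - (-1)·-3.4800) / (3) = -4.1600
  β = (-12 - (3)·-2.7667) / (5) = -0.7400
Iteration 3:
  α = (-9 - (-1)·-0.7400) / (3) = -3.2467
  β = (-12 - (3)·-4.1600) / (5) = 0.0960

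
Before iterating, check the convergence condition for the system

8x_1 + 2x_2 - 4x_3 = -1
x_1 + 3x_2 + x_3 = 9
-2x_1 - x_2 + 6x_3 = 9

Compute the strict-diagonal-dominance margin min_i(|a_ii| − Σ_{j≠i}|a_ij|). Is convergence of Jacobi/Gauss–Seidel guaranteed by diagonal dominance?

1

row 1: |8| − (2+4) = 2
row 2: |3| − (1+1) = 1
row 3: |6| − (2+1) = 3
minimum over rows = 1 → strictly diagonally dominant (convergence guaranteed)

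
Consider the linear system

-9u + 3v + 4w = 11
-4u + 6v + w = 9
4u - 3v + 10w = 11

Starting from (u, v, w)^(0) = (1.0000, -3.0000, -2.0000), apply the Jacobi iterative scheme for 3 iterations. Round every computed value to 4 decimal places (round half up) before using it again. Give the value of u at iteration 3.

-0.0272

Iteration 1:
  u = (11 - (3)·-3.0000 - (4)·-2.0000) / (-9) = -3.1111
  v = (9 - (-4)·1.0000 - (1)·-2.0000) / (6) = 2.5000
  w = (11 - (4)·1.0000 - (-3)·-3.0000) / (10) = -0.2000
Iteration 2:
  u = (11 - (3)·2.5000 - (4)·-0.2000) / (-9) = -0.4778
  v = (9 - (-4)·-3.1111 - (1)·-0.2000) / (6) = -0.5407
  w = (11 - (4)·-3.1111 - (-3)·2.5000) / (10) = 3.0944
Iteration 3:
  u = (11 - (3)·-0.5407 - (4)·3.0944) / (-9) = -0.0272
  v = (9 - (-4)·-0.4778 - (1)·3.0944) / (6) = 0.6657
  w = (11 - (4)·-0.4778 - (-3)·-0.5407) / (10) = 1.1289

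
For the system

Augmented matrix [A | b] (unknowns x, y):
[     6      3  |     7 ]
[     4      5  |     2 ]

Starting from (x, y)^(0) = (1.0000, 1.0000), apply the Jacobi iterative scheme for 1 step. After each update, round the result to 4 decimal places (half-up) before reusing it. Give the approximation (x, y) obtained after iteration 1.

Iteration 1:
  x = (7 - (3)·1.0000) / (6) = 0.6667
  y = (2 - (4)·1.0000) / (5) = -0.4000

(0.6667, -0.4000)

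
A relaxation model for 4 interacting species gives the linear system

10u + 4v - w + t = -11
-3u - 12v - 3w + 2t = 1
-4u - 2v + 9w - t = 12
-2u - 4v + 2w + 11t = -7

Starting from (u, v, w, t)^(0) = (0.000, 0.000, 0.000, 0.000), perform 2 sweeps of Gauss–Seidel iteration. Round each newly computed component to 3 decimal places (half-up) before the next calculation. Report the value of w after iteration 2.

Iteration 1:
  u = (-11 - (4)·0.000 - (-1)·0.000 - (1)·0.000) / (10) = -1.100
  v = (1 - (-3)·-1.100 - (-3)·0.000 - (2)·0.000) / (-12) = 0.192
  w = (12 - (-4)·-1.100 - (-2)·0.192 - (-1)·0.000) / (9) = 0.887
  t = (-7 - (-2)·-1.100 - (-4)·0.192 - (2)·0.887) / (11) = -0.928
Iteration 2:
  u = (-11 - (4)·0.192 - (-1)·0.887 - (1)·-0.928) / (10) = -0.995
  v = (1 - (-3)·-0.995 - (-3)·0.887 - (2)·-0.928) / (-12) = -0.211
  w = (12 - (-4)·-0.995 - (-2)·-0.211 - (-1)·-0.928) / (9) = 0.741
  t = (-7 - (-2)·-0.995 - (-4)·-0.211 - (2)·0.741) / (11) = -1.029

0.741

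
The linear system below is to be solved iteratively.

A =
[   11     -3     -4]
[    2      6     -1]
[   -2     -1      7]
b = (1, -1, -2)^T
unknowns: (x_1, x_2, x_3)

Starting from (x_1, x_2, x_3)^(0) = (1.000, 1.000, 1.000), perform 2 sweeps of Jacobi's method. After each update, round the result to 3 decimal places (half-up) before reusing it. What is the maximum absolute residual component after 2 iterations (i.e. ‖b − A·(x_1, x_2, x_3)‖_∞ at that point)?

Iteration 1:
  x_1 = (1 - (-3)·1.000 - (-4)·1.000) / (11) = 0.727
  x_2 = (-1 - (2)·1.000 - (-1)·1.000) / (6) = -0.333
  x_3 = (-2 - (-2)·1.000 - (-1)·1.000) / (7) = 0.143
Iteration 2:
  x_1 = (1 - (-3)·-0.333 - (-4)·0.143) / (11) = 0.052
  x_2 = (-1 - (2)·0.727 - (-1)·0.143) / (6) = -0.385
  x_3 = (-2 - (-2)·0.727 - (-1)·-0.333) / (7) = -0.126
Residual b − A·x = (-1.231, 1.080, -1.399); ∞-norm = 1.399

1.399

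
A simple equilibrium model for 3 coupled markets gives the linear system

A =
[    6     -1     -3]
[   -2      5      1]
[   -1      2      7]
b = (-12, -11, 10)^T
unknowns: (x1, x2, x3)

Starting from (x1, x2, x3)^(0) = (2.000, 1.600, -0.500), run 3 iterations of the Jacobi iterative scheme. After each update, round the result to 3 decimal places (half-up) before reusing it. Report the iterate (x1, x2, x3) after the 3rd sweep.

Iteration 1:
  x1 = (-12 - (-1)·1.600 - (-3)·-0.500) / (6) = -1.983
  x2 = (-11 - (-2)·2.000 - (1)·-0.500) / (5) = -1.300
  x3 = (10 - (-1)·2.000 - (2)·1.600) / (7) = 1.257
Iteration 2:
  x1 = (-12 - (-1)·-1.300 - (-3)·1.257) / (6) = -1.588
  x2 = (-11 - (-2)·-1.983 - (1)·1.257) / (5) = -3.245
  x3 = (10 - (-1)·-1.983 - (2)·-1.300) / (7) = 1.517
Iteration 3:
  x1 = (-12 - (-1)·-3.245 - (-3)·1.517) / (6) = -1.782
  x2 = (-11 - (-2)·-1.588 - (1)·1.517) / (5) = -3.139
  x3 = (10 - (-1)·-1.588 - (2)·-3.245) / (7) = 2.129

(-1.782, -3.139, 2.129)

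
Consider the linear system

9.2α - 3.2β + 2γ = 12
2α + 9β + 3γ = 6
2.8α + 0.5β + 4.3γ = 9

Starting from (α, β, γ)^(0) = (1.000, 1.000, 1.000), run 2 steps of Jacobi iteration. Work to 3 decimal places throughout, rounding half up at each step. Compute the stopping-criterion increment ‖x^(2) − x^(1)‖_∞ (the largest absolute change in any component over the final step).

Iteration 1:
  α = (12 - (-3.2)·1.000 - (2)·1.000) / (9.2) = 1.435
  β = (6 - (2)·1.000 - (3)·1.000) / (9) = 0.111
  γ = (9 - (2.8)·1.000 - (0.5)·1.000) / (4.3) = 1.326
Iteration 2:
  α = (12 - (-3.2)·0.111 - (2)·1.326) / (9.2) = 1.055
  β = (6 - (2)·1.435 - (3)·1.326) / (9) = -0.094
  γ = (9 - (2.8)·1.435 - (0.5)·0.111) / (4.3) = 1.146
Change: (-0.380, -0.205, -0.180) → max |·| = 0.380

0.380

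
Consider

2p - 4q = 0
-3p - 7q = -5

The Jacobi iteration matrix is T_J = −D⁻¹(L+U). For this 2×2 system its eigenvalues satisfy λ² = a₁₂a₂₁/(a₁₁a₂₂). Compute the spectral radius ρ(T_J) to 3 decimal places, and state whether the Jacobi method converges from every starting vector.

0.926

a₁₂a₂₁/(a₁₁a₂₂) = (-4)·(-3) / ((2)·(-7)) = -0.857143
ρ = √|-0.857143| = √0.857143 = 0.926
ρ < 1, so Jacobi converges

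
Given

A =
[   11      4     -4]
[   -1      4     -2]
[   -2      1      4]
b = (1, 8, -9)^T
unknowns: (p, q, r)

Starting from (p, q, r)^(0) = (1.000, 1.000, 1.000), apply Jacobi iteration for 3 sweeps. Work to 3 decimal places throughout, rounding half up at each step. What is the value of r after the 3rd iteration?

-3.324

Iteration 1:
  p = (1 - (4)·1.000 - (-4)·1.000) / (11) = 0.091
  q = (8 - (-1)·1.000 - (-2)·1.000) / (4) = 2.750
  r = (-9 - (-2)·1.000 - (1)·1.000) / (4) = -2.000
Iteration 2:
  p = (1 - (4)·2.750 - (-4)·-2.000) / (11) = -1.636
  q = (8 - (-1)·0.091 - (-2)·-2.000) / (4) = 1.023
  r = (-9 - (-2)·0.091 - (1)·2.750) / (4) = -2.892
Iteration 3:
  p = (1 - (4)·1.023 - (-4)·-2.892) / (11) = -1.333
  q = (8 - (-1)·-1.636 - (-2)·-2.892) / (4) = 0.145
  r = (-9 - (-2)·-1.636 - (1)·1.023) / (4) = -3.324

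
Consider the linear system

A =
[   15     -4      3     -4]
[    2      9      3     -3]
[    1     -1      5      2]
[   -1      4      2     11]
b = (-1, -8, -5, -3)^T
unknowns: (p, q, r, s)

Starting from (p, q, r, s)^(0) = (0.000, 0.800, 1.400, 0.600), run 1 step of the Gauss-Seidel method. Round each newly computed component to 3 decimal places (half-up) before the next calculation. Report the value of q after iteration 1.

Iteration 1:
  p = (-1 - (-4)·0.800 - (3)·1.400 - (-4)·0.600) / (15) = 0.027
  q = (-8 - (2)·0.027 - (3)·1.400 - (-3)·0.600) / (9) = -1.162
  r = (-5 - (1)·0.027 - (-1)·-1.162 - (2)·0.600) / (5) = -1.478
  s = (-3 - (-1)·0.027 - (4)·-1.162 - (2)·-1.478) / (11) = 0.421

-1.162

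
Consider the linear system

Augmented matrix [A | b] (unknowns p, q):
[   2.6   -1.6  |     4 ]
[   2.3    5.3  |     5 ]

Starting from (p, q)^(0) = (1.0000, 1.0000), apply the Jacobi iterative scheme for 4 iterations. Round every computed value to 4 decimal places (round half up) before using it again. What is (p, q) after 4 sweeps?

(1.6244, 0.2734)

Iteration 1:
  p = (4 - (-1.6)·1.0000) / (2.6) = 2.1538
  q = (5 - (2.3)·1.0000) / (5.3) = 0.5094
Iteration 2:
  p = (4 - (-1.6)·0.5094) / (2.6) = 1.8519
  q = (5 - (2.3)·2.1538) / (5.3) = 0.0087
Iteration 3:
  p = (4 - (-1.6)·0.0087) / (2.6) = 1.5438
  q = (5 - (2.3)·1.8519) / (5.3) = 0.1397
Iteration 4:
  p = (4 - (-1.6)·0.1397) / (2.6) = 1.6244
  q = (5 - (2.3)·1.5438) / (5.3) = 0.2734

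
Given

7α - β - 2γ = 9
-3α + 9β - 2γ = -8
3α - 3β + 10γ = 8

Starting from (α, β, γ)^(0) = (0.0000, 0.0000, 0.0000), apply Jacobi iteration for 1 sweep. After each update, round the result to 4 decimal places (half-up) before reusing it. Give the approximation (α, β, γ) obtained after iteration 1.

Iteration 1:
  α = (9 - (-1)·0.0000 - (-2)·0.0000) / (7) = 1.2857
  β = (-8 - (-3)·0.0000 - (-2)·0.0000) / (9) = -0.8889
  γ = (8 - (3)·0.0000 - (-3)·0.0000) / (10) = 0.8000

(1.2857, -0.8889, 0.8000)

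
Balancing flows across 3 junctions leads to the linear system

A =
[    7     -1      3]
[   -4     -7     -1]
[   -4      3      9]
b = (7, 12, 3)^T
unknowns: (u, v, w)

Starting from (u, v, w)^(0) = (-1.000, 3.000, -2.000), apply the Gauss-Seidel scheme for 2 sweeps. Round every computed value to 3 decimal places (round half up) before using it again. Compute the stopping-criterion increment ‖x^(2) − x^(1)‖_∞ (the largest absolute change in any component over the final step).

Iteration 1:
  u = (7 - (-1)·3.000 - (3)·-2.000) / (7) = 2.286
  v = (12 - (-4)·2.286 - (-1)·-2.000) / (-7) = -2.735
  w = (3 - (-4)·2.286 - (3)·-2.735) / (9) = 2.261
Iteration 2:
  u = (7 - (-1)·-2.735 - (3)·2.261) / (7) = -0.360
  v = (12 - (-4)·-0.360 - (-1)·2.261) / (-7) = -1.832
  w = (3 - (-4)·-0.360 - (3)·-1.832) / (9) = 0.784
Change: (-2.646, 0.903, -1.477) → max |·| = 2.646

2.646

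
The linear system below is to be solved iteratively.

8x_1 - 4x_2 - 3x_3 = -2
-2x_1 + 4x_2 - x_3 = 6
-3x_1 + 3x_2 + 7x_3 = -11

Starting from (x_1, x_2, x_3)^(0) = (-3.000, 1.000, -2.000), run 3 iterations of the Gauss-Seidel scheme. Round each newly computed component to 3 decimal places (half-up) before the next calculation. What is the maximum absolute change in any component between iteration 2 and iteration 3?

0.064

Iteration 1:
  x_1 = (-2 - (-4)·1.000 - (-3)·-2.000) / (8) = -0.500
  x_2 = (6 - (-2)·-0.500 - (-1)·-2.000) / (4) = 0.750
  x_3 = (-11 - (-3)·-0.500 - (3)·0.750) / (7) = -2.107
Iteration 2:
  x_1 = (-2 - (-4)·0.750 - (-3)·-2.107) / (8) = -0.665
  x_2 = (6 - (-2)·-0.665 - (-1)·-2.107) / (4) = 0.641
  x_3 = (-11 - (-3)·-0.665 - (3)·0.641) / (7) = -2.131
Iteration 3:
  x_1 = (-2 - (-4)·0.641 - (-3)·-2.131) / (8) = -0.729
  x_2 = (6 - (-2)·-0.729 - (-1)·-2.131) / (4) = 0.603
  x_3 = (-11 - (-3)·-0.729 - (3)·0.603) / (7) = -2.142
Change: (-0.064, -0.038, -0.011) → max |·| = 0.064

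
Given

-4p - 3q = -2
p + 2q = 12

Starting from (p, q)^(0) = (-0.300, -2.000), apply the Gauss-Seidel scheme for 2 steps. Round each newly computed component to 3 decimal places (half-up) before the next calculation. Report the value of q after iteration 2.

Iteration 1:
  p = (-2 - (-3)·-2.000) / (-4) = 2.000
  q = (12 - (1)·2.000) / (2) = 5.000
Iteration 2:
  p = (-2 - (-3)·5.000) / (-4) = -3.250
  q = (12 - (1)·-3.250) / (2) = 7.625

7.625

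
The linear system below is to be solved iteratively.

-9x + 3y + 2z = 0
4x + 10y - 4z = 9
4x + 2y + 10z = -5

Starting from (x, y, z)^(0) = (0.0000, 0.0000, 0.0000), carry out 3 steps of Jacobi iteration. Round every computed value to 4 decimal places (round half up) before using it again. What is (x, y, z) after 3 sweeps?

Iteration 1:
  x = (0 - (3)·0.0000 - (2)·0.0000) / (-9) = 0.0000
  y = (9 - (4)·0.0000 - (-4)·0.0000) / (10) = 0.9000
  z = (-5 - (4)·0.0000 - (2)·0.0000) / (10) = -0.5000
Iteration 2:
  x = (0 - (3)·0.9000 - (2)·-0.5000) / (-9) = 0.1889
  y = (9 - (4)·0.0000 - (-4)·-0.5000) / (10) = 0.7000
  z = (-5 - (4)·0.0000 - (2)·0.9000) / (10) = -0.6800
Iteration 3:
  x = (0 - (3)·0.7000 - (2)·-0.6800) / (-9) = 0.0822
  y = (9 - (4)·0.1889 - (-4)·-0.6800) / (10) = 0.5524
  z = (-5 - (4)·0.1889 - (2)·0.7000) / (10) = -0.7156

(0.0822, 0.5524, -0.7156)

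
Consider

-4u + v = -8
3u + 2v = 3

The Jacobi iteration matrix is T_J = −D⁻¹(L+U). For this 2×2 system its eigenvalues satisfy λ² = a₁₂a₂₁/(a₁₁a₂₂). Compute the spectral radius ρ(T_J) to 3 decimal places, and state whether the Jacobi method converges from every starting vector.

0.612

a₁₂a₂₁/(a₁₁a₂₂) = (1)·(3) / ((-4)·(2)) = -0.375000
ρ = √|-0.375000| = √0.375000 = 0.612
ρ < 1, so Jacobi converges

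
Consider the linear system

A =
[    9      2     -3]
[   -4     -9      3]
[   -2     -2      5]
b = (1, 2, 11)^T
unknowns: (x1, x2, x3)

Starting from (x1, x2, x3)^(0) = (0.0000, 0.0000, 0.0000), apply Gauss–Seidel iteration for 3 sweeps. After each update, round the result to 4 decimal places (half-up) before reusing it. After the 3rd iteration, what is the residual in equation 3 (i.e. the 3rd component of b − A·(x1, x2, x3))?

Iteration 1:
  x1 = (1 - (2)·0.0000 - (-3)·0.0000) / (9) = 0.1111
  x2 = (2 - (-4)·0.1111 - (3)·0.0000) / (-9) = -0.2716
  x3 = (11 - (-2)·0.1111 - (-2)·-0.2716) / (5) = 2.1358
Iteration 2:
  x1 = (1 - (2)·-0.2716 - (-3)·2.1358) / (9) = 0.8834
  x2 = (2 - (-4)·0.8834 - (3)·2.1358) / (-9) = 0.0971
  x3 = (11 - (-2)·0.8834 - (-2)·0.0971) / (5) = 2.5922
Iteration 3:
  x1 = (1 - (2)·0.0971 - (-3)·2.5922) / (9) = 0.9536
  x2 = (2 - (-4)·0.9536 - (3)·2.5922) / (-9) = 0.2180
  x3 = (11 - (-2)·0.9536 - (-2)·0.2180) / (5) = 2.6686
Residual b − A·x = (-0.0126, -0.2294, 0.0002)

0.0002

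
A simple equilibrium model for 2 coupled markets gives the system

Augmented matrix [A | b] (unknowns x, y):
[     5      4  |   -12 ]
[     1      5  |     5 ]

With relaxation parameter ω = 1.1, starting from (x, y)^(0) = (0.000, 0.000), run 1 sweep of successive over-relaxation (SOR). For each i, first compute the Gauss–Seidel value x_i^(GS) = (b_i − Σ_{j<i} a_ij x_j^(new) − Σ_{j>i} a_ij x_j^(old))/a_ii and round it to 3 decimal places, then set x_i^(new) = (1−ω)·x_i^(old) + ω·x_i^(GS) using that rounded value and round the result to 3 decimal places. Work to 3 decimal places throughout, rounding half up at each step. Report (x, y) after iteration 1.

Iteration 1:
  x: GS value = (-12 - (4)·0.000) / (5) = -2.400;  x ← (1−ω)·0.000 + ω·-2.400 = -2.640
  y: GS value = (5 - (1)·-2.640) / (5) = 1.528;  y ← (1−ω)·0.000 + ω·1.528 = 1.681

(-2.640, 1.681)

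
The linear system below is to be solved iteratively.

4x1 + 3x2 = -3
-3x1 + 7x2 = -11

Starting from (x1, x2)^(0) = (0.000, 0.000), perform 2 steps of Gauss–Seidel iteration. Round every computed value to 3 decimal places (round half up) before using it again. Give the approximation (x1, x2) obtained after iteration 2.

(0.670, -1.284)

Iteration 1:
  x1 = (-3 - (3)·0.000) / (4) = -0.750
  x2 = (-11 - (-3)·-0.750) / (7) = -1.893
Iteration 2:
  x1 = (-3 - (3)·-1.893) / (4) = 0.670
  x2 = (-11 - (-3)·0.670) / (7) = -1.284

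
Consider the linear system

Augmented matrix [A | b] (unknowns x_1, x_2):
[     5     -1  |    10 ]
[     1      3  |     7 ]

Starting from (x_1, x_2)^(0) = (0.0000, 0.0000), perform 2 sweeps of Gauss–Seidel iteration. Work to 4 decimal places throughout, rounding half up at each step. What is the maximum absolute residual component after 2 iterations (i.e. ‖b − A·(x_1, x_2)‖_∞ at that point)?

0.1109

Iteration 1:
  x_1 = (10 - (-1)·0.0000) / (5) = 2.0000
  x_2 = (7 - (1)·2.0000) / (3) = 1.6667
Iteration 2:
  x_1 = (10 - (-1)·1.6667) / (5) = 2.3333
  x_2 = (7 - (1)·2.3333) / (3) = 1.5556
Residual b − A·x = (-0.1109, -0.0001); ∞-norm = 0.1109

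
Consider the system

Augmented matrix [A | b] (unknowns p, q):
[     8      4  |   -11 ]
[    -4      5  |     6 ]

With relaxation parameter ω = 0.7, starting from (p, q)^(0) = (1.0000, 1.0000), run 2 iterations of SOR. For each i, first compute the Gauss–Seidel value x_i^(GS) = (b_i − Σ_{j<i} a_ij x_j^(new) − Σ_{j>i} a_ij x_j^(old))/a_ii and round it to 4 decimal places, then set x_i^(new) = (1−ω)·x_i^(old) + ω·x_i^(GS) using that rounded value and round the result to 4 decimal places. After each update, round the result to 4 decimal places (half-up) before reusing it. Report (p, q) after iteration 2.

Iteration 1:
  p: GS value = (-11 - (4)·1.0000) / (8) = -1.8750;  p ← (1−ω)·1.0000 + ω·-1.8750 = -1.0125
  q: GS value = (6 - (-4)·-1.0125) / (5) = 0.3900;  q ← (1−ω)·1.0000 + ω·0.3900 = 0.5730
Iteration 2:
  p: GS value = (-11 - (4)·0.5730) / (8) = -1.6615;  p ← (1−ω)·-1.0125 + ω·-1.6615 = -1.4668
  q: GS value = (6 - (-4)·-1.4668) / (5) = 0.0266;  q ← (1−ω)·0.5730 + ω·0.0266 = 0.1905

(-1.4668, 0.1905)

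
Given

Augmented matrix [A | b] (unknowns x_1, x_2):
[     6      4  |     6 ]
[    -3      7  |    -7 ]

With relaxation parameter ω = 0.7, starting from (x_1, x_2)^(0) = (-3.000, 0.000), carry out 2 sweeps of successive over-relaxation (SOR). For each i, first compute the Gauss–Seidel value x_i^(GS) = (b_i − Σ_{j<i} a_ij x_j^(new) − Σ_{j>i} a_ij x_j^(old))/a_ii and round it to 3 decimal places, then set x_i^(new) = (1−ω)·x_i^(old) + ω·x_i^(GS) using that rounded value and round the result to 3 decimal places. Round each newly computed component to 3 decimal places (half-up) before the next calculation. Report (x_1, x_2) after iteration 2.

Iteration 1:
  x_1: GS value = (6 - (4)·0.000) / (6) = 1.000;  x_1 ← (1−ω)·-3.000 + ω·1.000 = -0.200
  x_2: GS value = (-7 - (-3)·-0.200) / (7) = -1.086;  x_2 ← (1−ω)·0.000 + ω·-1.086 = -0.760
Iteration 2:
  x_1: GS value = (6 - (4)·-0.760) / (6) = 1.507;  x_1 ← (1−ω)·-0.200 + ω·1.507 = 0.995
  x_2: GS value = (-7 - (-3)·0.995) / (7) = -0.574;  x_2 ← (1−ω)·-0.760 + ω·-0.574 = -0.630

(0.995, -0.630)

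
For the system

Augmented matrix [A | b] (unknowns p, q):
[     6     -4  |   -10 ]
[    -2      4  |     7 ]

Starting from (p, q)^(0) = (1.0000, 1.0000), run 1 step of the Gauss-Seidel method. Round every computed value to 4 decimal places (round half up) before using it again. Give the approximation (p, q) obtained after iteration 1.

(-1.0000, 1.2500)

Iteration 1:
  p = (-10 - (-4)·1.0000) / (6) = -1.0000
  q = (7 - (-2)·-1.0000) / (4) = 1.2500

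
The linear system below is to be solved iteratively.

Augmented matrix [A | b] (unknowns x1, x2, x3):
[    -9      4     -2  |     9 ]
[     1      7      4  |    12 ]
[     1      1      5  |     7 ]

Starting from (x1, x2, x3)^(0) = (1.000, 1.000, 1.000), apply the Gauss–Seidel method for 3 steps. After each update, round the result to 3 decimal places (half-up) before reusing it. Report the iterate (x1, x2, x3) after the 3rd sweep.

(-0.819, 1.070, 1.350)

Iteration 1:
  x1 = (9 - (4)·1.000 - (-2)·1.000) / (-9) = -0.778
  x2 = (12 - (1)·-0.778 - (4)·1.000) / (7) = 1.254
  x3 = (7 - (1)·-0.778 - (1)·1.254) / (5) = 1.305
Iteration 2:
  x1 = (9 - (4)·1.254 - (-2)·1.305) / (-9) = -0.733
  x2 = (12 - (1)·-0.733 - (4)·1.305) / (7) = 1.073
  x3 = (7 - (1)·-0.733 - (1)·1.073) / (5) = 1.332
Iteration 3:
  x1 = (9 - (4)·1.073 - (-2)·1.332) / (-9) = -0.819
  x2 = (12 - (1)·-0.819 - (4)·1.332) / (7) = 1.070
  x3 = (7 - (1)·-0.819 - (1)·1.070) / (5) = 1.350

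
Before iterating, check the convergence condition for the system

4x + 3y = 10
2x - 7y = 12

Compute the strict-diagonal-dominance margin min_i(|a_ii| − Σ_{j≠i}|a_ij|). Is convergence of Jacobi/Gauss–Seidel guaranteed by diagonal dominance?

row 1: |4| − (3) = 1
row 2: |-7| − (2) = 5
minimum over rows = 1 → strictly diagonally dominant (convergence guaranteed)

1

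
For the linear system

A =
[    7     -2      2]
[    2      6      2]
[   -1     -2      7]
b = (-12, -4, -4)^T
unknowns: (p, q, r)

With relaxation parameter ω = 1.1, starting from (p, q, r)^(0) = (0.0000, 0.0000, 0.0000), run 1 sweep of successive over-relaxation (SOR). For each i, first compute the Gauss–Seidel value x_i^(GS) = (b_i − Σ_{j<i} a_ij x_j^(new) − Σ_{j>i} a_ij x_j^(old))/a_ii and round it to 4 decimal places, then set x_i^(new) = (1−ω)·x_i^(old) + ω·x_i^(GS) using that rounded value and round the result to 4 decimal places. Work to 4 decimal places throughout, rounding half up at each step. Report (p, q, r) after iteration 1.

(-1.8857, -0.0419, -0.9381)

Iteration 1:
  p: GS value = (-12 - (-2)·0.0000 - (2)·0.0000) / (7) = -1.7143;  p ← (1−ω)·0.0000 + ω·-1.7143 = -1.8857
  q: GS value = (-4 - (2)·-1.8857 - (2)·0.0000) / (6) = -0.0381;  q ← (1−ω)·0.0000 + ω·-0.0381 = -0.0419
  r: GS value = (-4 - (-1)·-1.8857 - (-2)·-0.0419) / (7) = -0.8528;  r ← (1−ω)·0.0000 + ω·-0.8528 = -0.9381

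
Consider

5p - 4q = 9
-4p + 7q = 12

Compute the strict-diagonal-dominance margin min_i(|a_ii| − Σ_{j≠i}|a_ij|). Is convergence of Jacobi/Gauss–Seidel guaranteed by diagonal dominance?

row 1: |5| − (4) = 1
row 2: |7| − (4) = 3
minimum over rows = 1 → strictly diagonally dominant (convergence guaranteed)

1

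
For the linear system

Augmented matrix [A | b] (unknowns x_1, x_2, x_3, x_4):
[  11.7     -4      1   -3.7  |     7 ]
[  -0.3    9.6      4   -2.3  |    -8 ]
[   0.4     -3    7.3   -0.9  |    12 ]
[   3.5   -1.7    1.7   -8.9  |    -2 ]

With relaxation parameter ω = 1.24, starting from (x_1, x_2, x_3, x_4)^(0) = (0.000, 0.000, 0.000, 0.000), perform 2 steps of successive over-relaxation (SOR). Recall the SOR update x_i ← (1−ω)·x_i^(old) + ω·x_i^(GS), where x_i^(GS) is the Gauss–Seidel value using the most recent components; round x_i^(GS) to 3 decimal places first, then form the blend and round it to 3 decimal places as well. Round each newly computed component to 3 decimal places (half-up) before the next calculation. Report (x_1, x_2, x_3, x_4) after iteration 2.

(0.463, -1.173, 1.243, 0.782)

Iteration 1:
  x_1: GS value = (7 - (-4)·0.000 - (1)·0.000 - (-3.7)·0.000) / (11.7) = 0.598;  x_1 ← (1−ω)·0.000 + ω·0.598 = 0.742
  x_2: GS value = (-8 - (-0.3)·0.742 - (4)·0.000 - (-2.3)·0.000) / (9.6) = -0.810;  x_2 ← (1−ω)·0.000 + ω·-0.810 = -1.004
  x_3: GS value = (12 - (0.4)·0.742 - (-3)·-1.004 - (-0.9)·0.000) / (7.3) = 1.191;  x_3 ← (1−ω)·0.000 + ω·1.191 = 1.477
  x_4: GS value = (-2 - (3.5)·0.742 - (-1.7)·-1.004 - (1.7)·1.477) / (-8.9) = 0.990;  x_4 ← (1−ω)·0.000 + ω·0.990 = 1.228
Iteration 2:
  x_1: GS value = (7 - (-4)·-1.004 - (1)·1.477 - (-3.7)·1.228) / (11.7) = 0.517;  x_1 ← (1−ω)·0.742 + ω·0.517 = 0.463
  x_2: GS value = (-8 - (-0.3)·0.463 - (4)·1.477 - (-2.3)·1.228) / (9.6) = -1.140;  x_2 ← (1−ω)·-1.004 + ω·-1.140 = -1.173
  x_3: GS value = (12 - (0.4)·0.463 - (-3)·-1.173 - (-0.9)·1.228) / (7.3) = 1.288;  x_3 ← (1−ω)·1.477 + ω·1.288 = 1.243
  x_4: GS value = (-2 - (3.5)·0.463 - (-1.7)·-1.173 - (1.7)·1.243) / (-8.9) = 0.868;  x_4 ← (1−ω)·1.228 + ω·0.868 = 0.782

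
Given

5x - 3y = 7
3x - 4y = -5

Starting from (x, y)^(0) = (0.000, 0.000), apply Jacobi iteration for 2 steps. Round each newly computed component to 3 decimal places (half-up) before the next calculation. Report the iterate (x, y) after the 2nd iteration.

Iteration 1:
  x = (7 - (-3)·0.000) / (5) = 1.400
  y = (-5 - (3)·0.000) / (-4) = 1.250
Iteration 2:
  x = (7 - (-3)·1.250) / (5) = 2.150
  y = (-5 - (3)·1.400) / (-4) = 2.300

(2.150, 2.300)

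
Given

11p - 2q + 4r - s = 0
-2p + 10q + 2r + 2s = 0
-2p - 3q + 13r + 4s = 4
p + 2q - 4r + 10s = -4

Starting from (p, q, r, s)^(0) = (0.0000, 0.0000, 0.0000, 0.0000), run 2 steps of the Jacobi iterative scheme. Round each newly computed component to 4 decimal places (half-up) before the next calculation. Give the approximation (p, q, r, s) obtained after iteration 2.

(-0.1483, 0.0185, 0.4308, -0.2769)

Iteration 1:
  p = (0 - (-2)·0.0000 - (4)·0.0000 - (-1)·0.0000) / (11) = 0.0000
  q = (0 - (-2)·0.0000 - (2)·0.0000 - (2)·0.0000) / (10) = 0.0000
  r = (4 - (-2)·0.0000 - (-3)·0.0000 - (4)·0.0000) / (13) = 0.3077
  s = (-4 - (1)·0.0000 - (2)·0.0000 - (-4)·0.0000) / (10) = -0.4000
Iteration 2:
  p = (0 - (-2)·0.0000 - (4)·0.3077 - (-1)·-0.4000) / (11) = -0.1483
  q = (0 - (-2)·0.0000 - (2)·0.3077 - (2)·-0.4000) / (10) = 0.0185
  r = (4 - (-2)·0.0000 - (-3)·0.0000 - (4)·-0.4000) / (13) = 0.4308
  s = (-4 - (1)·0.0000 - (2)·0.0000 - (-4)·0.3077) / (10) = -0.2769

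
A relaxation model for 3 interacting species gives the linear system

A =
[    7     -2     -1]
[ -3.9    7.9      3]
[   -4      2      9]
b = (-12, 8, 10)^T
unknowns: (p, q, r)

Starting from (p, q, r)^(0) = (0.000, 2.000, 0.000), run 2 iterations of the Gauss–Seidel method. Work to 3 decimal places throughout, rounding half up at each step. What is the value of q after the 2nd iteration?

0.074

Iteration 1:
  p = (-12 - (-2)·2.000 - (-1)·0.000) / (7) = -1.143
  q = (8 - (-3.9)·-1.143 - (3)·0.000) / (7.9) = 0.448
  r = (10 - (-4)·-1.143 - (2)·0.448) / (9) = 0.504
Iteration 2:
  p = (-12 - (-2)·0.448 - (-1)·0.504) / (7) = -1.514
  q = (8 - (-3.9)·-1.514 - (3)·0.504) / (7.9) = 0.074
  r = (10 - (-4)·-1.514 - (2)·0.074) / (9) = 0.422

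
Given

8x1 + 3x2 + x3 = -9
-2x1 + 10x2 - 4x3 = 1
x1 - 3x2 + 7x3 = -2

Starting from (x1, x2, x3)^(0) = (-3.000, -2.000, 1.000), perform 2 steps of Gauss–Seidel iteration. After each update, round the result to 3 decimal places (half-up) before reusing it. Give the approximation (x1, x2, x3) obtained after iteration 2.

(-1.270, -0.171, -0.178)

Iteration 1:
  x1 = (-9 - (3)·-2.000 - (1)·1.000) / (8) = -0.500
  x2 = (1 - (-2)·-0.500 - (-4)·1.000) / (10) = 0.400
  x3 = (-2 - (1)·-0.500 - (-3)·0.400) / (7) = -0.043
Iteration 2:
  x1 = (-9 - (3)·0.400 - (1)·-0.043) / (8) = -1.270
  x2 = (1 - (-2)·-1.270 - (-4)·-0.043) / (10) = -0.171
  x3 = (-2 - (1)·-1.270 - (-3)·-0.171) / (7) = -0.178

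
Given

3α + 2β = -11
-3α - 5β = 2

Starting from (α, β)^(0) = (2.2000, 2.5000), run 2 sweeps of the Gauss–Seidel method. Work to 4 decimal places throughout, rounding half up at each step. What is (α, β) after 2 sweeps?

(-5.5333, 2.9200)

Iteration 1:
  α = (-11 - (2)·2.5000) / (3) = -5.3333
  β = (2 - (-3)·-5.3333) / (-5) = 2.8000
Iteration 2:
  α = (-11 - (2)·2.8000) / (3) = -5.5333
  β = (2 - (-3)·-5.5333) / (-5) = 2.9200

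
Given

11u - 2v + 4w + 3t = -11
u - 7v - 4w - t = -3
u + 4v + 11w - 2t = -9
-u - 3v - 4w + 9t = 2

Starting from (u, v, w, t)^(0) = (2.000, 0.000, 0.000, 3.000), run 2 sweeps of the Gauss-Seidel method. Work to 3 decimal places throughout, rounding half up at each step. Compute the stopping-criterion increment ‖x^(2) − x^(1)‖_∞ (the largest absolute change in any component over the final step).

0.834

Iteration 1:
  u = (-11 - (-2)·0.000 - (4)·0.000 - (3)·3.000) / (11) = -1.818
  v = (-3 - (1)·-1.818 - (-4)·0.000 - (-1)·3.000) / (-7) = -0.260
  w = (-9 - (1)·-1.818 - (4)·-0.260 - (-2)·3.000) / (11) = -0.013
  t = (2 - (-1)·-1.818 - (-3)·-0.260 - (-4)·-0.013) / (9) = -0.072
Iteration 2:
  u = (-11 - (-2)·-0.260 - (4)·-0.013 - (3)·-0.072) / (11) = -1.023
  v = (-3 - (1)·-1.023 - (-4)·-0.013 - (-1)·-0.072) / (-7) = 0.300
  w = (-9 - (1)·-1.023 - (4)·0.300 - (-2)·-0.072) / (11) = -0.847
  t = (2 - (-1)·-1.023 - (-3)·0.300 - (-4)·-0.847) / (9) = -0.168
Change: (0.795, 0.560, -0.834, -0.096) → max |·| = 0.834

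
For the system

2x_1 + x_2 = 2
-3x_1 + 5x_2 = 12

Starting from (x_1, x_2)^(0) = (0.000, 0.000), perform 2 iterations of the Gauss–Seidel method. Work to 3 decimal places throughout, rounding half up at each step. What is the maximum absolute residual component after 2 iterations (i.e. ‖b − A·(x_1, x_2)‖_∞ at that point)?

Iteration 1:
  x_1 = (2 - (1)·0.000) / (2) = 1.000
  x_2 = (12 - (-3)·1.000) / (5) = 3.000
Iteration 2:
  x_1 = (2 - (1)·3.000) / (2) = -0.500
  x_2 = (12 - (-3)·-0.500) / (5) = 2.100
Residual b − A·x = (0.900, 0.000); ∞-norm = 0.900

0.900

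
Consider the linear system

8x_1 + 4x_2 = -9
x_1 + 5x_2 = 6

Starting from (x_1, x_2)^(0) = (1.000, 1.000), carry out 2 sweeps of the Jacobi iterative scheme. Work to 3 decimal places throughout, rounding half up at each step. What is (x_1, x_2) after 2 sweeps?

Iteration 1:
  x_1 = (-9 - (4)·1.000) / (8) = -1.625
  x_2 = (6 - (1)·1.000) / (5) = 1.000
Iteration 2:
  x_1 = (-9 - (4)·1.000) / (8) = -1.625
  x_2 = (6 - (1)·-1.625) / (5) = 1.525

(-1.625, 1.525)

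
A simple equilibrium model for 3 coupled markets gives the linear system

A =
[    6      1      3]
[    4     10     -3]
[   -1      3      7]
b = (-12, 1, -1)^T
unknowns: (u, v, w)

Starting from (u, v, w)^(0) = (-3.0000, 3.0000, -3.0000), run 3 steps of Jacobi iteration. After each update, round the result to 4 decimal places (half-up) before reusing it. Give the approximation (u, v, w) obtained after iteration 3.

(-1.7619, 0.4181, -0.2810)

Iteration 1:
  u = (-12 - (1)·3.0000 - (3)·-3.0000) / (6) = -1.0000
  v = (1 - (4)·-3.0000 - (-3)·-3.0000) / (10) = 0.4000
  w = (-1 - (-1)·-3.0000 - (3)·3.0000) / (7) = -1.8571
Iteration 2:
  u = (-12 - (1)·0.4000 - (3)·-1.8571) / (6) = -1.1381
  v = (1 - (4)·-1.0000 - (-3)·-1.8571) / (10) = -0.0571
  w = (-1 - (-1)·-1.0000 - (3)·0.4000) / (7) = -0.4571
Iteration 3:
  u = (-12 - (1)·-0.0571 - (3)·-0.4571) / (6) = -1.7619
  v = (1 - (4)·-1.1381 - (-3)·-0.4571) / (10) = 0.4181
  w = (-1 - (-1)·-1.1381 - (3)·-0.0571) / (7) = -0.2810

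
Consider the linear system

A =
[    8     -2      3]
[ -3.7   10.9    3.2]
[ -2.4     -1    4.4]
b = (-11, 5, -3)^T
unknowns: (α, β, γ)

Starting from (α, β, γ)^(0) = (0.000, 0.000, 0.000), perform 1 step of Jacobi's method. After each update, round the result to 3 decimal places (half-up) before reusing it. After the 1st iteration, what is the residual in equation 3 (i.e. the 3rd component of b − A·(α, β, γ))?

-2.840

Iteration 1:
  α = (-11 - (-2)·0.000 - (3)·0.000) / (8) = -1.375
  β = (5 - (-3.7)·0.000 - (3.2)·0.000) / (10.9) = 0.459
  γ = (-3 - (-2.4)·0.000 - (-1)·0.000) / (4.4) = -0.682
Residual b − A·x = (2.964, -2.908, -2.840)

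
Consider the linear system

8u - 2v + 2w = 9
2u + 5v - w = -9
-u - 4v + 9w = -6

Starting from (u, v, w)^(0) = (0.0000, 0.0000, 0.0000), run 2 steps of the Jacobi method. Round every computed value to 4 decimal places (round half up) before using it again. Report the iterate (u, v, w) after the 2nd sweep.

(0.8417, -2.3833, -1.3417)

Iteration 1:
  u = (9 - (-2)·0.0000 - (2)·0.0000) / (8) = 1.1250
  v = (-9 - (2)·0.0000 - (-1)·0.0000) / (5) = -1.8000
  w = (-6 - (-1)·0.0000 - (-4)·0.0000) / (9) = -0.6667
Iteration 2:
  u = (9 - (-2)·-1.8000 - (2)·-0.6667) / (8) = 0.8417
  v = (-9 - (2)·1.1250 - (-1)·-0.6667) / (5) = -2.3833
  w = (-6 - (-1)·1.1250 - (-4)·-1.8000) / (9) = -1.3417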